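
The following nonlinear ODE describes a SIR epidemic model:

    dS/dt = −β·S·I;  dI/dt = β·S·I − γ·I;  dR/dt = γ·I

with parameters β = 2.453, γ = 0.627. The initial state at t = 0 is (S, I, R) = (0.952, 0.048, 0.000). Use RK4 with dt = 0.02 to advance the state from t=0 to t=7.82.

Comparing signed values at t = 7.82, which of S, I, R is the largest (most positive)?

largest component: R

t=0.000: state=(0.952, 0.048, 0.000)
step 1 (dt=0.02): k1=(-0.112, 0.082, 0.030), k2=(-0.114, 0.083, 0.031), k3=(-0.114, 0.083, 0.031), k4=(-0.116, 0.085, 0.031); state += dt/6·(k1+2k2+2k3+k4)
t=0.020: state=(0.950, 0.050, 0.001)
t=0.040: state=(0.947, 0.051, 0.001)
t=0.060: state=(0.945, 0.053, 0.002)
continuing one RK4 step at a time; state shown every 25 steps (Δt=0.5):
t=0.500: state=(0.869, 0.108, 0.023)
t=1.000: state=(0.718, 0.210, 0.072)
t=1.500: state=(0.515, 0.328, 0.157)
t=2.000: state=(0.328, 0.400, 0.273)
t=2.500: state=(0.199, 0.401, 0.400)
t=3.000: state=(0.125, 0.356, 0.519)
t=3.500: state=(0.084, 0.295, 0.621)
t=4.000: state=(0.061, 0.235, 0.704)
t=4.500: state=(0.047, 0.183, 0.770)
t=5.000: state=(0.038, 0.141, 0.820)
t=5.500: state=(0.033, 0.108, 0.859)
t=6.000: state=(0.029, 0.082, 0.889)
t=6.500: state=(0.027, 0.062, 0.911)
t=7.000: state=(0.025, 0.047, 0.928)
t=7.500: state=(0.024, 0.035, 0.941)
t=7.820: state=(0.023, 0.029, 0.947)
compare at T: S=0.023, I=0.029, R=0.947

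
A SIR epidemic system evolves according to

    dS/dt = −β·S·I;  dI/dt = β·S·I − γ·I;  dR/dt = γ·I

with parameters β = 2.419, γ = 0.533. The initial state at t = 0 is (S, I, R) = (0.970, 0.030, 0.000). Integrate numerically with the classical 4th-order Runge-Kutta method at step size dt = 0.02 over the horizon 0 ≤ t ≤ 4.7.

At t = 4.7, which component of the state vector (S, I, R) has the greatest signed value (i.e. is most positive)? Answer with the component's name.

t=0.000: state=(0.970, 0.030, 0.000)
step 1 (dt=0.02): k1=(-0.070, 0.054, 0.016), k2=(-0.072, 0.055, 0.016), k3=(-0.072, 0.055, 0.016), k4=(-0.073, 0.056, 0.017); state += dt/6·(k1+2k2+2k3+k4)
t=0.020: state=(0.969, 0.031, 0.000)
t=0.040: state=(0.967, 0.032, 0.001)
t=0.060: state=(0.966, 0.033, 0.001)
continuing one RK4 step at a time; state shown every 10 steps (Δt=0.2):
t=0.200: state=(0.953, 0.043, 0.004)
t=0.400: state=(0.930, 0.061, 0.009)
t=0.600: state=(0.898, 0.085, 0.017)
t=0.800: state=(0.855, 0.117, 0.028)
t=1.000: state=(0.801, 0.157, 0.042)
t=1.200: state=(0.734, 0.205, 0.062)
t=1.400: state=(0.656, 0.258, 0.086)
t=1.600: state=(0.572, 0.312, 0.117)
t=1.800: state=(0.485, 0.362, 0.153)
t=2.000: state=(0.403, 0.403, 0.193)
t=2.200: state=(0.329, 0.433, 0.238)
t=2.400: state=(0.266, 0.449, 0.285)
t=2.600: state=(0.214, 0.453, 0.333)
t=2.800: state=(0.172, 0.447, 0.381)
t=3.000: state=(0.139, 0.433, 0.428)
t=3.200: state=(0.113, 0.413, 0.474)
t=3.400: state=(0.093, 0.391, 0.516)
t=3.600: state=(0.078, 0.366, 0.557)
t=3.800: state=(0.065, 0.340, 0.594)
t=4.000: state=(0.056, 0.315, 0.629)
t=4.200: state=(0.048, 0.290, 0.662)
t=4.400: state=(0.042, 0.267, 0.691)
t=4.600: state=(0.037, 0.244, 0.718)
t=4.700: state=(0.035, 0.234, 0.731)
compare at T: S=0.035, I=0.234, R=0.731

largest component: R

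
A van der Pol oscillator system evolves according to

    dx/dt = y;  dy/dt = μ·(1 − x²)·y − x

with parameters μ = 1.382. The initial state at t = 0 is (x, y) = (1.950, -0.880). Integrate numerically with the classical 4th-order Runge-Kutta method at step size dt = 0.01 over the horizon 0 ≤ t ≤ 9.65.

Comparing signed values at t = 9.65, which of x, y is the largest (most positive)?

largest component: y

t=0.000: state=(1.950, -0.880)
step 1 (dt=0.01): k1=(-0.880, 1.458), k2=(-0.873, 1.414), k3=(-0.873, 1.415), k4=(-0.866, 1.372); state += dt/6·(k1+2k2+2k3+k4)
t=0.010: state=(1.941, -0.866)
t=0.020: state=(1.933, -0.853)
t=0.030: state=(1.924, -0.840)
continuing one RK4 step at a time; state shown every 50 steps (Δt=0.5):
t=0.500: state=(1.588, -0.689)
t=1.000: state=(1.205, -0.883)
t=1.500: state=(0.646, -1.448)
t=2.000: state=(-0.390, -2.821)
t=2.500: state=(-1.756, -1.682)
t=3.000: state=(-2.007, 0.181)
t=3.500: state=(-1.826, 0.473)
t=4.000: state=(-1.553, 0.621)
t=4.500: state=(-1.189, 0.863)
t=5.000: state=(-0.637, 1.439)
t=5.500: state=(0.394, 2.806)
t=6.000: state=(1.752, 1.674)
t=6.500: state=(2.003, -0.181)
t=7.000: state=(1.821, -0.474)
t=7.500: state=(1.548, -0.623)
t=8.000: state=(1.182, -0.869)
t=8.500: state=(0.624, -1.455)
t=9.000: state=(-0.418, -2.830)
t=9.500: state=(-1.765, -1.620)
t=9.650: state=(-1.940, -0.752)
compare at T: x=-1.940, y=-0.752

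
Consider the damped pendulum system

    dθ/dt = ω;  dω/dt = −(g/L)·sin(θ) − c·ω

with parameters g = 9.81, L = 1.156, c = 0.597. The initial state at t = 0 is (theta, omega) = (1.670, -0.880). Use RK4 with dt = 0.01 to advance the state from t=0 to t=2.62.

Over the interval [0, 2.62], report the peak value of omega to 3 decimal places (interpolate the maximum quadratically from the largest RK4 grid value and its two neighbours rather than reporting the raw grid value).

t=0.000: state=(1.670, -0.880)
step 1 (dt=0.01): k1=(-0.880, -7.919), k2=(-0.920, -7.899), k3=(-0.919, -7.899), k4=(-0.959, -7.879); state += dt/6·(k1+2k2+2k3+k4)
t=0.010: state=(1.661, -0.959)
t=0.020: state=(1.651, -1.038)
t=0.030: state=(1.640, -1.116)
continuing one RK4 step at a time; state shown every 10 steps (Δt=0.1):
t=0.100: state=(1.543, -1.652)
t=0.200: state=(1.341, -2.372)
t=0.300: state=(1.072, -3.003)
t=0.400: state=(0.746, -3.477)
t=0.500: state=(0.384, -3.714)
t=0.600: state=(0.013, -3.659)
t=0.700: state=(-0.338, -3.310)
t=0.800: state=(-0.641, -2.728)
t=0.900: state=(-0.879, -2.000)
t=1.000: state=(-1.039, -1.207)
t=1.100: state=(-1.120, -0.408)
t=1.200: state=(-1.122, 0.360)
t=1.300: state=(-1.050, 1.070)
t=1.400: state=(-0.911, 1.693)
t=1.500: state=(-0.715, 2.194)
t=1.600: state=(-0.477, 2.530)
t=1.700: state=(-0.216, 2.662)
t=1.800: state=(0.048, 2.575)
t=1.900: state=(0.292, 2.284)
t=2.000: state=(0.499, 1.831)
t=2.100: state=(0.655, 1.272)
t=2.200: state=(0.752, 0.662)
t=2.300: state=(0.787, 0.048)
t=2.400: state=(0.762, -0.534)
t=2.500: state=(0.683, -1.050)
t=2.600: state=(0.556, -1.469)
t=2.620: state=(0.526, -1.538)
largest grid value and its neighbours: omega(1.700)=2.66205, omega(1.710)=2.66323, omega(1.720)=2.66219
parabola through these three points peaks at t≈1.710 with omega≈2.66323

max omega = 2.663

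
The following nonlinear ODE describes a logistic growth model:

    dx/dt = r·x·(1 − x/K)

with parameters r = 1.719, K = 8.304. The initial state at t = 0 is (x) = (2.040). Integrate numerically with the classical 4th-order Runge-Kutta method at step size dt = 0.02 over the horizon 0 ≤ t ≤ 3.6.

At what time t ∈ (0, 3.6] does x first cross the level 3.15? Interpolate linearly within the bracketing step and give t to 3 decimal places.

t=0.000: state=(2.040)
step 1 (dt=0.02): k1=(2.645), k2=(2.668), k3=(2.668), k4=(2.691); state += dt/6·(k1+2k2+2k3+k4)
t=0.020: state=(2.093)
t=0.040: state=(2.148)
t=0.060: state=(2.203)
continuing one RK4 step at a time; state shown every 10 steps (Δt=0.2):
t=0.200: state=(2.614)
t=0.360: state=(3.129)
next step: t=0.380: state=(3.197) — x has crossed 3.15
linear interpolation between t=0.360 (3.12919) and t=0.380 (3.19651) → t≈0.366

t = 0.366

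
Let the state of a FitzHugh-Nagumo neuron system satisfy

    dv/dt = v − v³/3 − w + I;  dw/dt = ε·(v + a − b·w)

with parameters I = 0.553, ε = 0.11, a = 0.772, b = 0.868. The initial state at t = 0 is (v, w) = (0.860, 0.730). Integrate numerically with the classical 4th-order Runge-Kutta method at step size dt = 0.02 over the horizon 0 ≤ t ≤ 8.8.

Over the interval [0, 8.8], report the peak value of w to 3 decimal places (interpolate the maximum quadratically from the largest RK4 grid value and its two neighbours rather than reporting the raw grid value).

max w = 1.467

t=0.000: state=(0.860, 0.730)
step 1 (dt=0.02): k1=(0.471, 0.110), k2=(0.471, 0.110), k3=(0.471, 0.110), k4=(0.471, 0.111); state += dt/6·(k1+2k2+2k3+k4)
t=0.020: state=(0.869, 0.732)
t=0.040: state=(0.879, 0.734)
t=0.060: state=(0.888, 0.737)
continuing one RK4 step at a time; state shown every 25 steps (Δt=0.5):
t=0.500: state=(1.088, 0.790)
t=1.000: state=(1.267, 0.858)
t=1.500: state=(1.370, 0.931)
t=2.000: state=(1.409, 1.004)
t=2.500: state=(1.404, 1.074)
t=3.000: state=(1.374, 1.140)
t=3.500: state=(1.329, 1.201)
t=4.000: state=(1.274, 1.256)
t=4.500: state=(1.211, 1.306)
t=5.000: state=(1.140, 1.350)
t=5.500: state=(1.059, 1.387)
t=6.000: state=(0.967, 1.419)
t=6.500: state=(0.857, 1.443)
t=7.000: state=(0.720, 1.460)
t=7.500: state=(0.538, 1.467)
t=8.000: state=(0.276, 1.462)
t=8.500: state=(-0.130, 1.440)
t=8.800: state=(-0.478, 1.415)
largest grid value and its neighbours: w(7.560)=1.46723, w(7.580)=1.46724, w(7.600)=1.46724
parabola through these three points peaks at t≈7.583 with w≈1.46724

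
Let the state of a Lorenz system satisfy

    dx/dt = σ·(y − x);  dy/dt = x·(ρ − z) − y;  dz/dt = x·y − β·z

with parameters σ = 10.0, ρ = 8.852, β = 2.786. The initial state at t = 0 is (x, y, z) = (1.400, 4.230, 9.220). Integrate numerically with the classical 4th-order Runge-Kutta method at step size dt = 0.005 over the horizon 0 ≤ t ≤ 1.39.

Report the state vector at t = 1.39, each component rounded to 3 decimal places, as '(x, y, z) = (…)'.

t=0.000: state=(1.400, 4.230, 9.220)
step 1 (dt=0.005): k1=(28.300, -4.745, -19.765), k2=(27.474, -4.687, -19.345), k3=(27.496, -4.688, -19.357), k4=(26.691, -4.624, -18.950); state += dt/6·(k1+2k2+2k3+k4)
t=0.005: state=(1.537, 4.207, 9.123)
t=0.010: state=(1.667, 4.184, 9.030)
t=0.015: state=(1.789, 4.162, 8.941)
continuing one RK4 step at a time; state shown every 10 steps (Δt=0.05):
t=0.050: state=(2.469, 4.034, 8.405)
t=0.100: state=(3.061, 3.941, 7.832)
t=0.150: state=(3.406, 3.946, 7.411)
t=0.200: state=(3.634, 4.030, 7.103)
t=0.250: state=(3.819, 4.173, 6.893)
t=0.300: state=(3.996, 4.355, 6.775)
t=0.350: state=(4.181, 4.561, 6.745)
t=0.400: state=(4.376, 4.774, 6.801)
t=0.450: state=(4.576, 4.975, 6.937)
t=0.500: state=(4.771, 5.147, 7.141)
t=0.550: state=(4.947, 5.272, 7.396)
t=0.600: state=(5.091, 5.336, 7.680)
t=0.650: state=(5.189, 5.334, 7.964)
t=0.700: state=(5.234, 5.266, 8.220)
t=0.750: state=(5.222, 5.143, 8.422)
t=0.800: state=(5.158, 4.983, 8.555)
t=0.850: state=(5.051, 4.805, 8.608)
t=0.900: state=(4.917, 4.632, 8.586)
t=0.950: state=(4.771, 4.478, 8.498)
t=1.000: state=(4.628, 4.356, 8.360)
t=1.050: state=(4.502, 4.271, 8.191)
t=1.100: state=(4.400, 4.226, 8.007)
t=1.150: state=(4.329, 4.219, 7.825)
t=1.200: state=(4.291, 4.247, 7.658)
t=1.250: state=(4.285, 4.305, 7.517)
t=1.300: state=(4.310, 4.387, 7.411)
t=1.350: state=(4.361, 4.485, 7.344)
t=1.390: state=(4.417, 4.571, 7.322)

(x, y, z) = (4.417, 4.571, 7.322)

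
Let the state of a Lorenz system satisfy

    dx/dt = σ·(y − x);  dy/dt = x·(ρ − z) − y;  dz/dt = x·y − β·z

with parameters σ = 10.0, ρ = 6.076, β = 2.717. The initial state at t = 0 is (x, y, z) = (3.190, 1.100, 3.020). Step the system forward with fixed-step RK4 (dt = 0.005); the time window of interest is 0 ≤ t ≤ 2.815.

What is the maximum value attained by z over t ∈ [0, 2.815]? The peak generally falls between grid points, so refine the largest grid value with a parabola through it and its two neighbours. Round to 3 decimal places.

t=0.000: state=(3.190, 1.100, 3.020)
step 1 (dt=0.005): k1=(-20.900, 8.649, -4.696), k2=(-20.161, 8.504, -4.654), k3=(-20.183, 8.510, -4.653), k4=(-19.465, 8.370, -4.613); state += dt/6·(k1+2k2+2k3+k4)
t=0.005: state=(3.089, 1.143, 2.997)
t=0.010: state=(2.995, 1.184, 2.974)
t=0.015: state=(2.908, 1.224, 2.951)
continuing one RK4 step at a time; state shown every 20 steps (Δt=0.1):
t=0.100: state=(2.132, 1.774, 2.619)
t=0.200: state=(2.105, 2.314, 2.369)
t=0.300: state=(2.448, 2.900, 2.325)
t=0.400: state=(2.976, 3.566, 2.545)
t=0.500: state=(3.604, 4.254, 3.077)
t=0.600: state=(4.232, 4.814, 3.922)
t=0.700: state=(4.709, 5.052, 4.950)
t=0.800: state=(4.877, 4.860, 5.879)
t=0.900: state=(4.687, 4.344, 6.420)
t=1.000: state=(4.251, 3.756, 6.473)
t=1.100: state=(3.760, 3.299, 6.159)
t=1.200: state=(3.362, 3.037, 5.670)
t=1.300: state=(3.117, 2.952, 5.161)
t=1.400: state=(3.026, 3.004, 4.728)
t=1.500: state=(3.063, 3.156, 4.421)
t=1.600: state=(3.200, 3.375, 4.264)
t=1.700: state=(3.403, 3.627, 4.264)
t=1.800: state=(3.635, 3.868, 4.409)
t=1.900: state=(3.854, 4.050, 4.664)
t=2.000: state=(4.015, 4.136, 4.972)
t=2.100: state=(4.088, 4.110, 5.259)
t=2.200: state=(4.063, 3.994, 5.457)
t=2.300: state=(3.961, 3.832, 5.534)
t=2.400: state=(3.819, 3.672, 5.493)
t=2.500: state=(3.679, 3.551, 5.368)
t=2.600: state=(3.571, 3.485, 5.204)
t=2.700: state=(3.510, 3.475, 5.042)
t=2.800: state=(3.500, 3.512, 4.912)
t=2.815: state=(3.502, 3.521, 4.897)
largest grid value and its neighbours: z(0.955)=6.50544, z(0.960)=6.50612, z(0.965)=6.50568
parabola through these three points peaks at t≈0.961 with z≈6.50612

max z = 6.506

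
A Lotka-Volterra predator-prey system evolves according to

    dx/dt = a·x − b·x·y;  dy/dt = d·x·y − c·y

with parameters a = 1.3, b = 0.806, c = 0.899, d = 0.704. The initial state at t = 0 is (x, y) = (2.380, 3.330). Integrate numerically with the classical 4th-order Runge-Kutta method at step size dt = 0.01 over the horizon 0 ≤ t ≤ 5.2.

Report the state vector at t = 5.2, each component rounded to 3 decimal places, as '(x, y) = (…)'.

t=0.000: state=(2.380, 3.330)
step 1 (dt=0.01): k1=(-3.294, 2.586), k2=(-3.296, 2.557), k3=(-3.295, 2.557), k4=(-3.297, 2.528); state += dt/6·(k1+2k2+2k3+k4)
t=0.010: state=(2.347, 3.356)
t=0.020: state=(2.314, 3.381)
t=0.030: state=(2.281, 3.405)
continuing one RK4 step at a time; state shown every 20 steps (Δt=0.2):
t=0.200: state=(1.743, 3.716)
t=0.400: state=(1.227, 3.819)
t=0.600: state=(0.866, 3.691)
t=0.800: state=(0.633, 3.423)
t=1.000: state=(0.485, 3.091)
t=1.200: state=(0.393, 2.746)
t=1.400: state=(0.336, 2.414)
t=1.600: state=(0.303, 2.109)
t=1.800: state=(0.286, 1.836)
t=2.000: state=(0.282, 1.596)
t=2.200: state=(0.287, 1.388)
t=2.400: state=(0.302, 1.209)
t=2.600: state=(0.327, 1.055)
t=2.800: state=(0.361, 0.925)
t=3.000: state=(0.407, 0.816)
t=3.200: state=(0.467, 0.725)
t=3.400: state=(0.542, 0.650)
t=3.600: state=(0.636, 0.590)
t=3.800: state=(0.753, 0.543)
t=4.000: state=(0.898, 0.510)
t=4.200: state=(1.074, 0.489)
t=4.400: state=(1.289, 0.482)
t=4.600: state=(1.545, 0.492)
t=4.800: state=(1.848, 0.521)
t=5.000: state=(2.194, 0.578)
t=5.200: state=(2.574, 0.676)

(x, y) = (2.574, 0.676)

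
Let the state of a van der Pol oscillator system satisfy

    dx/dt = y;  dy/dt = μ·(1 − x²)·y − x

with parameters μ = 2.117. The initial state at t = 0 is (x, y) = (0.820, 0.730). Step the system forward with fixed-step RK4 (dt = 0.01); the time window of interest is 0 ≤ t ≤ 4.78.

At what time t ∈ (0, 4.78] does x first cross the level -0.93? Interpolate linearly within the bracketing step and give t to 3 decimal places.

t=0.000: state=(0.820, 0.730)
step 1 (dt=0.01): k1=(0.730, -0.314), k2=(0.728, -0.328), k3=(0.728, -0.328), k4=(0.727, -0.342); state += dt/6·(k1+2k2+2k3+k4)
t=0.010: state=(0.827, 0.727)
t=0.020: state=(0.835, 0.723)
t=0.030: state=(0.842, 0.719)
continuing one RK4 step at a time; state shown every 20 steps (Δt=0.2):
t=0.200: state=(0.956, 0.612)
t=0.400: state=(1.059, 0.407)
t=0.600: state=(1.116, 0.166)
t=0.800: state=(1.126, -0.064)
t=1.000: state=(1.092, -0.270)
t=1.200: state=(1.019, -0.464)
t=1.400: state=(0.906, -0.675)
t=1.600: state=(0.745, -0.949)
t=1.800: state=(0.517, -1.365)
t=2.000: state=(0.181, -2.055)
t=2.200: state=(-0.330, -3.095)
t=2.370: state=(-0.922, -3.716)
next step: t=2.380: state=(-0.959, -3.716) — x has crossed -0.93
linear interpolation between t=2.370 (-0.92157) and t=2.380 (-0.95873) → t≈2.372

t = 2.372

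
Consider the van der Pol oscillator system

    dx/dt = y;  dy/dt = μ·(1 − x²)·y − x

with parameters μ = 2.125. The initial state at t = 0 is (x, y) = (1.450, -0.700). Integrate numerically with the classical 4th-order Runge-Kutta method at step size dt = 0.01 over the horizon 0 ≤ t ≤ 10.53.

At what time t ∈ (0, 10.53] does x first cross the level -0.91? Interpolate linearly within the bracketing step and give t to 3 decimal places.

t = 1.487

t=0.000: state=(1.450, -0.700)
step 1 (dt=0.01): k1=(-0.700, 0.190), k2=(-0.699, 0.176), k3=(-0.699, 0.176), k4=(-0.698, 0.163); state += dt/6·(k1+2k2+2k3+k4)
t=0.010: state=(1.443, -0.698)
t=0.020: state=(1.436, -0.697)
t=0.030: state=(1.429, -0.696)
continuing one RK4 step at a time; state shown every 50 steps (Δt=0.5):
t=0.500: state=(1.080, -0.855)
t=1.000: state=(0.488, -1.712)
t=1.480: state=(-0.882, -4.009)
next step: t=1.490: state=(-0.923, -4.016) — x has crossed -0.91
linear interpolation between t=1.480 (-0.88246) and t=1.490 (-0.92259) → t≈1.487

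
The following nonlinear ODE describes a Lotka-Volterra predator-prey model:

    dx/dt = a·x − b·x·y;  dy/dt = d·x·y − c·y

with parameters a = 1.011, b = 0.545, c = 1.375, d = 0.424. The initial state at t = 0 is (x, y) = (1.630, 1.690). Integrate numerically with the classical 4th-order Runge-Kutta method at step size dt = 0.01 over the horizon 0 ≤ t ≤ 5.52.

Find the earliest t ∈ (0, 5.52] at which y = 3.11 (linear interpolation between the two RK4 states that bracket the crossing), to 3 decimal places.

t = 3.631

t=0.000: state=(1.630, 1.690)
step 1 (dt=0.01): k1=(0.147, -1.156), k2=(0.152, -1.151), k3=(0.152, -1.151), k4=(0.157, -1.147); state += dt/6·(k1+2k2+2k3+k4)
t=0.010: state=(1.632, 1.678)
t=0.020: state=(1.633, 1.667)
t=0.030: state=(1.635, 1.656)
continuing one RK4 step at a time; state shown every 20 steps (Δt=0.2):
t=0.200: state=(1.680, 1.477)
t=0.400: state=(1.768, 1.298)
t=0.600: state=(1.894, 1.151)
t=0.800: state=(2.059, 1.034)
t=1.000: state=(2.264, 0.943)
t=1.200: state=(2.510, 0.876)
t=1.400: state=(2.799, 0.834)
t=1.600: state=(3.133, 0.814)
t=1.800: state=(3.510, 0.819)
t=2.000: state=(3.923, 0.853)
t=2.200: state=(4.361, 0.920)
t=2.400: state=(4.803, 1.031)
t=2.600: state=(5.210, 1.197)
t=2.800: state=(5.529, 1.435)
t=3.000: state=(5.691, 1.757)
t=3.200: state=(5.631, 2.160)
t=3.400: state=(5.315, 2.615)
t=3.600: state=(4.775, 3.050)
t=3.630: state=(4.680, 3.109)
next step: t=3.640: state=(4.648, 3.127) — y has crossed 3.11
linear interpolation between t=3.630 (3.10856) and t=3.640 (3.12736) → t≈3.631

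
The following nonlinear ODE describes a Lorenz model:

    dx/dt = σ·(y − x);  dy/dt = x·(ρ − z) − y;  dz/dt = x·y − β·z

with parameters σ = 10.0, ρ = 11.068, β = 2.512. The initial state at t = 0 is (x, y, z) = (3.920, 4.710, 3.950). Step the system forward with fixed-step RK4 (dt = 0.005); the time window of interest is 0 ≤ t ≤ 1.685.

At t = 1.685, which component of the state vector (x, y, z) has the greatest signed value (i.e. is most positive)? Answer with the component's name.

largest component: z

t=0.000: state=(3.920, 4.710, 3.950)
step 1 (dt=0.005): k1=(7.900, 23.193, 8.541), k2=(8.282, 23.191, 8.809), k3=(8.273, 23.195, 8.811), k4=(8.646, 23.196, 9.084); state += dt/6·(k1+2k2+2k3+k4)
t=0.005: state=(3.961, 4.826, 3.994)
t=0.010: state=(4.006, 4.942, 4.041)
t=0.015: state=(4.055, 5.058, 4.091)
continuing one RK4 step at a time; state shown every 20 steps (Δt=0.1):
t=0.100: state=(5.276, 7.032, 5.478)
t=0.200: state=(7.087, 8.731, 8.711)
t=0.300: state=(8.041, 8.080, 12.669)
t=0.400: state=(7.079, 5.292, 14.431)
t=0.500: state=(5.044, 3.042, 13.392)
t=0.600: state=(3.414, 2.212, 11.344)
t=0.700: state=(2.622, 2.198, 9.385)
t=0.800: state=(2.480, 2.587, 7.826)
t=0.900: state=(2.790, 3.292, 6.764)
t=1.000: state=(3.474, 4.338, 6.316)
t=1.100: state=(4.503, 5.676, 6.692)
t=1.200: state=(5.733, 6.947, 8.113)
t=1.300: state=(6.724, 7.372, 10.365)
t=1.400: state=(6.849, 6.423, 12.310)
t=1.500: state=(5.988, 4.818, 12.779)
t=1.600: state=(4.784, 3.662, 11.918)
t=1.685: state=(3.987, 3.259, 10.763)
compare at T: x=3.987, y=3.259, z=10.763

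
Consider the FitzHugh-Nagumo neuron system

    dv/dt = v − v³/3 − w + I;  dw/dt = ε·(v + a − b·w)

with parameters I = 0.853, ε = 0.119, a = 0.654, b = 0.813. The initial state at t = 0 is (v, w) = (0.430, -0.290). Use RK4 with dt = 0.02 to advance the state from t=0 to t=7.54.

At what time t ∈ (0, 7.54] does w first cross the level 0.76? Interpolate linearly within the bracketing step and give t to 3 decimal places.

t = 3.981

t=0.000: state=(0.430, -0.290)
step 1 (dt=0.02): k1=(1.546, 0.157), k2=(1.557, 0.159), k3=(1.557, 0.159), k4=(1.568, 0.160); state += dt/6·(k1+2k2+2k3+k4)
t=0.020: state=(0.461, -0.287)
t=0.040: state=(0.493, -0.284)
t=0.060: state=(0.525, -0.280)
continuing one RK4 step at a time; state shown every 25 steps (Δt=0.5):
t=0.500: state=(1.275, -0.189)
t=1.000: state=(1.852, -0.049)
t=1.500: state=(2.002, 0.105)
t=2.000: state=(1.997, 0.255)
t=2.500: state=(1.958, 0.395)
t=3.000: state=(1.913, 0.527)
t=3.500: state=(1.865, 0.650)
t=3.980: state=(1.820, 0.760)
next step: t=4.000: state=(1.818, 0.764) — w has crossed 0.76
linear interpolation between t=3.980 (0.75980) and t=4.000 (0.76421) → t≈3.981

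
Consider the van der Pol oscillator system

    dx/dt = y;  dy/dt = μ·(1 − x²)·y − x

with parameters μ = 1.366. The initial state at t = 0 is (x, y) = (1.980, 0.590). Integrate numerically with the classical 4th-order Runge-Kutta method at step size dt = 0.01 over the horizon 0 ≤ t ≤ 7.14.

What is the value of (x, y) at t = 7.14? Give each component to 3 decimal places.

(x, y) = (2.011, 0.115)

t=0.000: state=(1.980, 0.590)
step 1 (dt=0.01): k1=(0.590, -4.334), k2=(0.568, -4.259), k3=(0.569, -4.260), k4=(0.547, -4.186); state += dt/6·(k1+2k2+2k3+k4)
t=0.010: state=(1.986, 0.547)
t=0.020: state=(1.991, 0.506)
t=0.030: state=(1.996, 0.467)
continuing one RK4 step at a time; state shown every 25 steps (Δt=0.25):
t=0.250: state=(2.026, -0.105)
t=0.500: state=(1.964, -0.352)
t=0.750: state=(1.862, -0.458)
t=1.000: state=(1.738, -0.530)
t=1.250: state=(1.597, -0.603)
t=1.500: state=(1.435, -0.695)
t=1.750: state=(1.246, -0.825)
t=2.000: state=(1.017, -1.020)
t=2.250: state=(0.726, -1.332)
t=2.500: state=(0.334, -1.845)
t=2.750: state=(-0.217, -2.595)
t=3.000: state=(-0.944, -3.067)
t=3.250: state=(-1.622, -2.106)
t=3.500: state=(-1.956, -0.646)
t=3.750: state=(-2.012, 0.080)
t=4.000: state=(-1.954, 0.343)
t=4.250: state=(-1.852, 0.456)
t=4.500: state=(-1.728, 0.531)
t=4.750: state=(-1.586, 0.607)
t=5.000: state=(-1.423, 0.701)
t=5.250: state=(-1.233, 0.834)
t=5.500: state=(-1.001, 1.035)
t=5.750: state=(-0.705, 1.357)
t=6.000: state=(-0.305, 1.886)
t=6.250: state=(0.258, 2.644)
t=6.500: state=(0.992, 3.056)
t=6.750: state=(1.655, 2.006)
t=7.000: state=(1.965, 0.578)
t=7.140: state=(2.011, 0.115)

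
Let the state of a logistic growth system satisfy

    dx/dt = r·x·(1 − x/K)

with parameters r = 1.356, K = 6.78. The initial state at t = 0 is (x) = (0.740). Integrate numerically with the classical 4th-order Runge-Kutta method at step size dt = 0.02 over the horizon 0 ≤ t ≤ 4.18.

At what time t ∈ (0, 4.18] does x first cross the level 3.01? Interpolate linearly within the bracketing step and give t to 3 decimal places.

t=0.000: state=(0.740)
step 1 (dt=0.02): k1=(0.894), k2=(0.903), k3=(0.903), k4=(0.913); state += dt/6·(k1+2k2+2k3+k4)
t=0.020: state=(0.758)
t=0.040: state=(0.777)
t=0.060: state=(0.795)
continuing one RK4 step at a time; state shown every 10 steps (Δt=0.2):
t=0.200: state=(0.939)
t=0.400: state=(1.180)
t=0.600: state=(1.468)
t=0.800: state=(1.804)
t=1.000: state=(2.185)
t=1.200: state=(2.604)
t=1.380: state=(3.005)
next step: t=1.400: state=(3.050) — x has crossed 3.01
linear interpolation between t=1.380 (3.00482) and t=1.400 (3.05026) → t≈1.382

t = 1.382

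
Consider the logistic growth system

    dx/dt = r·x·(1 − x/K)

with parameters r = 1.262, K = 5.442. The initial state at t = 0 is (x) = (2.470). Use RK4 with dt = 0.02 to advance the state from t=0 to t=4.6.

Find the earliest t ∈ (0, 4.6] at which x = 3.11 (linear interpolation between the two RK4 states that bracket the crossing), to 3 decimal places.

t = 0.375

t=0.000: state=(2.470)
step 1 (dt=0.02): k1=(1.702), k2=(1.704), k3=(1.704), k4=(1.706); state += dt/6·(k1+2k2+2k3+k4)
t=0.020: state=(2.504)
t=0.040: state=(2.538)
t=0.060: state=(2.572)
continuing one RK4 step at a time; state shown every 10 steps (Δt=0.2):
t=0.200: state=(2.813)
t=0.360: state=(3.085)
next step: t=0.380: state=(3.119) — x has crossed 3.11
linear interpolation between t=0.360 (3.08519) and t=0.380 (3.11885) → t≈0.375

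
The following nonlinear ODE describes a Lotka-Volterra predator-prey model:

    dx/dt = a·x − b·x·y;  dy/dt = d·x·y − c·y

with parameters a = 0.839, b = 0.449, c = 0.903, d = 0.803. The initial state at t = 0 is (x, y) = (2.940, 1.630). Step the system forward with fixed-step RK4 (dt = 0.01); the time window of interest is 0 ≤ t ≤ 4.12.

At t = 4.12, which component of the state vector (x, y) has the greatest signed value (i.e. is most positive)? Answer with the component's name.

t=0.000: state=(2.940, 1.630)
step 1 (dt=0.01): k1=(0.315, 2.376), k2=(0.299, 2.396), k3=(0.299, 2.396), k4=(0.284, 2.415); state += dt/6·(k1+2k2+2k3+k4)
t=0.010: state=(2.943, 1.654)
t=0.020: state=(2.946, 1.678)
t=0.030: state=(2.948, 1.703)
continuing one RK4 step at a time; state shown every 20 steps (Δt=0.2):
t=0.200: state=(2.933, 2.185)
t=0.400: state=(2.765, 2.889)
t=0.600: state=(2.436, 3.669)
t=0.800: state=(2.005, 4.378)
t=1.000: state=(1.563, 4.866)
t=1.200: state=(1.181, 5.057)
t=1.400: state=(0.889, 4.979)
t=1.600: state=(0.680, 4.709)
t=1.800: state=(0.535, 4.331)
t=2.000: state=(0.437, 3.907)
t=2.200: state=(0.371, 3.479)
t=2.400: state=(0.327, 3.071)
t=2.600: state=(0.299, 2.695)
t=2.800: state=(0.282, 2.357)
t=3.000: state=(0.273, 2.057)
t=3.200: state=(0.272, 1.794)
t=3.400: state=(0.277, 1.565)
t=3.600: state=(0.287, 1.367)
t=3.800: state=(0.303, 1.196)
t=4.000: state=(0.324, 1.050)
t=4.120: state=(0.339, 0.973)
compare at T: x=0.339, y=0.973

largest component: y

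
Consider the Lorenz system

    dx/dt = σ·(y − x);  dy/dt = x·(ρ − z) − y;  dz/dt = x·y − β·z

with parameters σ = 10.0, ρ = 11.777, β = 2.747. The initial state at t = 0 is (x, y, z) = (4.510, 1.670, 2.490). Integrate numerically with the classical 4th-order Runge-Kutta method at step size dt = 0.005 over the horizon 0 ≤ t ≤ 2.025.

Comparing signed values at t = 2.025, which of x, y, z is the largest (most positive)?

t=0.000: state=(4.510, 1.670, 2.490)
step 1 (dt=0.005): k1=(-28.400, 40.214, 0.692), k2=(-26.685, 39.447, 1.015), k3=(-26.747, 39.485, 1.011), k4=(-25.088, 38.753, 1.318); state += dt/6·(k1+2k2+2k3+k4)
t=0.005: state=(4.376, 1.867, 2.495)
t=0.010: state=(4.259, 2.058, 2.503)
t=0.015: state=(4.156, 2.242, 2.514)
continuing one RK4 step at a time; state shown every 20 steps (Δt=0.1):
t=0.100: state=(3.952, 4.901, 3.059)
t=0.200: state=(5.664, 7.939, 5.047)
t=0.300: state=(8.037, 10.165, 9.489)
t=0.400: state=(9.085, 8.720, 14.728)
t=0.500: state=(7.357, 4.664, 16.078)
t=0.600: state=(4.648, 2.275, 13.922)
t=0.700: state=(2.899, 1.765, 11.190)
t=0.800: state=(2.250, 2.012, 8.905)
t=0.900: state=(2.307, 2.625, 7.216)
t=1.000: state=(2.854, 3.627, 6.182)
t=1.100: state=(3.863, 5.113, 5.983)
t=1.200: state=(5.328, 6.964, 7.005)
t=1.300: state=(6.942, 8.376, 9.558)
t=1.400: state=(7.814, 7.957, 12.740)
t=1.500: state=(7.149, 5.794, 14.268)
t=1.600: state=(5.533, 3.883, 13.467)
t=1.700: state=(4.159, 3.131, 11.656)
t=1.800: state=(3.504, 3.200, 9.879)
t=1.900: state=(3.495, 3.756, 8.550)
t=2.000: state=(3.984, 4.684, 7.868)
t=2.025: state=(4.171, 4.965, 7.821)
compare at T: x=4.171, y=4.965, z=7.821

largest component: z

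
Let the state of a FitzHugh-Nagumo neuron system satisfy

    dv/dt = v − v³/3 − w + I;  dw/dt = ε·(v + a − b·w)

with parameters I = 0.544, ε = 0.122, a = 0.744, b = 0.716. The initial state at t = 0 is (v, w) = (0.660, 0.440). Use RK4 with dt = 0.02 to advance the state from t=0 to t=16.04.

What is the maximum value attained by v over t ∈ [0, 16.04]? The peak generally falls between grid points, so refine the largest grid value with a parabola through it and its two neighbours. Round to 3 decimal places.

t=0.000: state=(0.660, 0.440)
step 1 (dt=0.02): k1=(0.668, 0.133), k2=(0.671, 0.134), k3=(0.671, 0.134), k4=(0.673, 0.134); state += dt/6·(k1+2k2+2k3+k4)
t=0.020: state=(0.673, 0.443)
t=0.040: state=(0.687, 0.445)
t=0.060: state=(0.701, 0.448)
continuing one RK4 step at a time; state shown every 50 steps (Δt=1):
t=1.000: state=(1.315, 0.608)
t=2.000: state=(1.550, 0.816)
t=3.000: state=(1.503, 1.014)
t=4.000: state=(1.382, 1.185)
t=5.000: state=(1.228, 1.325)
t=6.000: state=(1.033, 1.434)
t=7.000: state=(0.756, 1.506)
t=8.000: state=(0.250, 1.529)
t=9.000: state=(-0.934, 1.456)
t=10.000: state=(-1.920, 1.239)
t=11.000: state=(-1.947, 0.994)
t=12.000: state=(-1.871, 0.774)
t=13.000: state=(-1.789, 0.583)
t=14.000: state=(-1.708, 0.417)
t=15.000: state=(-1.628, 0.274)
t=16.000: state=(-1.548, 0.153)
t=16.040: state=(-1.545, 0.148)
largest grid value and its neighbours: v(2.140)=1.55311, v(2.160)=1.55314, v(2.180)=1.55308
parabola through these three points peaks at t≈2.156 with v≈1.55314

max v = 1.553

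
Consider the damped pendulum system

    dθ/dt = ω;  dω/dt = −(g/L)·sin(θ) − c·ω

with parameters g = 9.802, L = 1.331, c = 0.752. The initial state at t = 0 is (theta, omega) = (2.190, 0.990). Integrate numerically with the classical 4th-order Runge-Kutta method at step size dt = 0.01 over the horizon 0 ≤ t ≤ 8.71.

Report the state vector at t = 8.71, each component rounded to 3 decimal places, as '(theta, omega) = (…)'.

t=0.000: state=(2.190, 0.990)
step 1 (dt=0.01): k1=(0.990, -6.742), k2=(0.956, -6.695), k3=(0.957, -6.696), k4=(0.923, -6.650); state += dt/6·(k1+2k2+2k3+k4)
t=0.010: state=(2.200, 0.923)
t=0.020: state=(2.208, 0.857)
t=0.030: state=(2.217, 0.792)
continuing one RK4 step at a time; state shown every 50 steps (Δt=0.5):
t=0.500: state=(1.958, -1.825)
t=1.000: state=(0.430, -3.867)
t=1.500: state=(-1.047, -1.389)
t=2.000: state=(-0.889, 1.766)
t=2.500: state=(0.239, 2.074)
t=3.000: state=(0.714, -0.272)
t=3.500: state=(0.156, -1.562)
t=4.000: state=(-0.424, -0.472)
t=4.500: state=(-0.278, 0.880)
t=5.000: state=(0.181, 0.680)
t=5.500: state=(0.260, -0.342)
t=6.000: state=(-0.024, -0.600)
t=6.500: state=(-0.188, 0.007)
t=7.000: state=(-0.055, 0.415)
t=7.500: state=(0.108, 0.151)
t=8.000: state=(0.078, -0.228)
t=8.500: state=(-0.045, -0.189)
t=8.710: state=(-0.073, -0.074)

(theta, omega) = (-0.073, -0.074)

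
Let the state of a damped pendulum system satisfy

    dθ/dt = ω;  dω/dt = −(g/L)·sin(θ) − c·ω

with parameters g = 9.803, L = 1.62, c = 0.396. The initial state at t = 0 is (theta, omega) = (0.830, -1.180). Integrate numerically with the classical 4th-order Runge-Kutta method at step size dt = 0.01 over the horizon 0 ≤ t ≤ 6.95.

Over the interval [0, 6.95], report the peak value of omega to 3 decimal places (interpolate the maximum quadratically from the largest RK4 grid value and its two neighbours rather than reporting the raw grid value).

t=0.000: state=(0.830, -1.180)
step 1 (dt=0.01): k1=(-1.180, -3.998), k2=(-1.200, -3.966), k3=(-1.200, -3.966), k4=(-1.220, -3.933); state += dt/6·(k1+2k2+2k3+k4)
t=0.010: state=(0.818, -1.220)
t=0.020: state=(0.806, -1.259)
t=0.030: state=(0.793, -1.297)
continuing one RK4 step at a time; state shown every 25 steps (Δt=0.25):
t=0.250: state=(0.430, -1.926)
t=0.500: state=(-0.075, -1.992)
t=0.750: state=(-0.507, -1.371)
t=1.000: state=(-0.730, -0.381)
t=1.250: state=(-0.697, 0.620)
t=1.500: state=(-0.443, 1.352)
t=1.750: state=(-0.063, 1.586)
t=2.000: state=(0.302, 1.251)
t=2.250: state=(0.530, 0.530)
t=2.500: state=(0.559, -0.287)
t=2.750: state=(0.400, -0.940)
t=3.000: state=(0.120, -1.226)
t=3.250: state=(-0.175, -1.063)
t=3.500: state=(-0.382, -0.551)
t=3.750: state=(-0.439, 0.094)
t=4.000: state=(-0.342, 0.648)
t=4.250: state=(-0.138, 0.934)
t=4.500: state=(0.095, 0.872)
t=4.750: state=(0.273, 0.513)
t=5.000: state=(0.340, 0.015)
t=5.250: state=(0.284, -0.442)
t=5.500: state=(0.136, -0.706)
t=5.750: state=(-0.046, -0.702)
t=6.000: state=(-0.195, -0.454)
t=6.250: state=(-0.262, -0.073)
t=6.500: state=(-0.232, 0.296)
t=6.750: state=(-0.125, 0.530)
t=6.950: state=(-0.013, 0.570)
largest grid value and its neighbours: omega(1.710)=1.58783, omega(1.720)=1.58872, omega(1.730)=1.58866
parabola through these three points peaks at t≈1.724 with omega≈1.58881

max omega = 1.589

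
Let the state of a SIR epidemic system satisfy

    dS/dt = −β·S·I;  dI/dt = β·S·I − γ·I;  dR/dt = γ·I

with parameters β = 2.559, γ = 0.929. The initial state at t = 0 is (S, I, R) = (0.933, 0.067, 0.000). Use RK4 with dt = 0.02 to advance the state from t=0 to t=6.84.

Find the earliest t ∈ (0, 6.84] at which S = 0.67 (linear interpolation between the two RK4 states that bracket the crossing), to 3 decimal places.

t=0.000: state=(0.933, 0.067, 0.000)
step 1 (dt=0.02): k1=(-0.160, 0.098, 0.062), k2=(-0.162, 0.099, 0.063), k3=(-0.162, 0.099, 0.063), k4=(-0.164, 0.100, 0.064); state += dt/6·(k1+2k2+2k3+k4)
t=0.020: state=(0.930, 0.069, 0.001)
t=0.040: state=(0.926, 0.071, 0.003)
t=0.060: state=(0.923, 0.073, 0.004)
continuing one RK4 step at a time; state shown every 25 steps (Δt=0.5):
t=0.500: state=(0.825, 0.130, 0.045)
t=0.960: state=(0.677, 0.207, 0.117)
next step: t=0.980: state=(0.670, 0.210, 0.120) — S has crossed 0.67
linear interpolation between t=0.960 (0.67675) and t=0.980 (0.66957) → t≈0.979

t = 0.979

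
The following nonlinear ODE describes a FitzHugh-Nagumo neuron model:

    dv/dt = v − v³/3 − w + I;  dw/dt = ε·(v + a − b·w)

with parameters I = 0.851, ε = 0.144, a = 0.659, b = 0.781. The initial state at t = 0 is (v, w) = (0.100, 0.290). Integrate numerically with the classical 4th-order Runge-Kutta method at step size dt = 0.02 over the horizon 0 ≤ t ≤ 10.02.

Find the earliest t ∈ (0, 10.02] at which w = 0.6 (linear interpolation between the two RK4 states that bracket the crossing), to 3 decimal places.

t=0.000: state=(0.100, 0.290)
step 1 (dt=0.02): k1=(0.661, 0.077), k2=(0.666, 0.078), k3=(0.666, 0.078), k4=(0.672, 0.078); state += dt/6·(k1+2k2+2k3+k4)
t=0.020: state=(0.113, 0.292)
t=0.040: state=(0.127, 0.293)
t=0.060: state=(0.141, 0.295)
continuing one RK4 step at a time; state shown every 25 steps (Δt=0.5):
t=0.500: state=(0.508, 0.341)
t=1.000: state=(1.044, 0.422)
t=1.500: state=(1.506, 0.536)
t=1.740: state=(1.638, 0.598)
next step: t=1.760: state=(1.646, 0.603) — w has crossed 0.6
linear interpolation between t=1.740 (0.59808) and t=1.760 (0.60336) → t≈1.747

t = 1.747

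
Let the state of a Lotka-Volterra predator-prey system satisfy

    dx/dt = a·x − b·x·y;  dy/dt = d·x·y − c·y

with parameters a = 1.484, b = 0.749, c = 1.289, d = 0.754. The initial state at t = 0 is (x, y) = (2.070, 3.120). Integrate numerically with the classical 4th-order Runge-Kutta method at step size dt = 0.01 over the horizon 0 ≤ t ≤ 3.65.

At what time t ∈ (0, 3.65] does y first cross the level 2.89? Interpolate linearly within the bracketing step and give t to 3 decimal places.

t = 0.673

t=0.000: state=(2.070, 3.120)
step 1 (dt=0.01): k1=(-1.765, 0.848), k2=(-1.764, 0.828), k3=(-1.764, 0.828), k4=(-1.763, 0.809); state += dt/6·(k1+2k2+2k3+k4)
t=0.010: state=(2.052, 3.128)
t=0.020: state=(2.035, 3.136)
t=0.030: state=(2.017, 3.144)
continuing one RK4 step at a time; state shown every 20 steps (Δt=0.2):
t=0.200: state=(1.730, 3.210)
t=0.400: state=(1.444, 3.148)
t=0.600: state=(1.227, 2.973)
t=0.670: state=(1.167, 2.893)
next step: t=0.680: state=(1.159, 2.881) — y has crossed 2.89
linear interpolation between t=0.670 (2.89324) and t=0.680 (2.88134) → t≈0.673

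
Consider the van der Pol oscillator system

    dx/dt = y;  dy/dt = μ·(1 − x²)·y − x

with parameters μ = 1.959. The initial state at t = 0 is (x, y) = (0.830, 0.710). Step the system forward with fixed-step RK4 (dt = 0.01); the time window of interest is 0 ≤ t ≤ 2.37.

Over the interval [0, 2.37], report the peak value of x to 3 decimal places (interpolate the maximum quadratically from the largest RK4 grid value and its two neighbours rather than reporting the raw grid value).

max x = 1.117

t=0.000: state=(0.830, 0.710)
step 1 (dt=0.01): k1=(0.710, -0.397), k2=(0.708, -0.410), k3=(0.708, -0.410), k4=(0.706, -0.423); state += dt/6·(k1+2k2+2k3+k4)
t=0.010: state=(0.837, 0.706)
t=0.020: state=(0.844, 0.702)
t=0.030: state=(0.851, 0.697)
continuing one RK4 step at a time; state shown every 10 steps (Δt=0.1):
t=0.100: state=(0.899, 0.657)
t=0.200: state=(0.961, 0.581)
t=0.300: state=(1.014, 0.485)
t=0.400: state=(1.057, 0.375)
t=0.500: state=(1.089, 0.258)
t=0.600: state=(1.109, 0.140)
t=0.700: state=(1.117, 0.025)
t=0.800: state=(1.114, -0.085)
t=0.900: state=(1.100, -0.190)
t=1.000: state=(1.076, -0.290)
t=1.100: state=(1.042, -0.388)
t=1.200: state=(0.998, -0.487)
t=1.300: state=(0.945, -0.590)
t=1.400: state=(0.880, -0.702)
t=1.500: state=(0.804, -0.830)
t=1.600: state=(0.713, -0.981)
t=1.700: state=(0.606, -1.166)
t=1.800: state=(0.479, -1.396)
t=1.900: state=(0.325, -1.688)
t=2.000: state=(0.138, -2.057)
t=2.100: state=(-0.089, -2.503)
t=2.200: state=(-0.363, -2.987)
t=2.300: state=(-0.684, -3.385)
t=2.370: state=(-0.926, -3.494)
largest grid value and its neighbours: x(0.710)=1.11716, x(0.720)=1.11724, x(0.730)=1.11720
parabola through these three points peaks at t≈0.722 with x≈1.11724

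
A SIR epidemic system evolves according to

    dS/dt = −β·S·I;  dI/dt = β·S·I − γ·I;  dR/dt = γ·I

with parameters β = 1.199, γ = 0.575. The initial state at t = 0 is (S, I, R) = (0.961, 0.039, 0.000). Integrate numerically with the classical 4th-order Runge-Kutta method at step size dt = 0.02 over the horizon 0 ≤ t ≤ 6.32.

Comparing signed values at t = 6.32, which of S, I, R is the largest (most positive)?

t=0.000: state=(0.961, 0.039, 0.000)
step 1 (dt=0.02): k1=(-0.045, 0.023, 0.022), k2=(-0.045, 0.023, 0.023), k3=(-0.045, 0.023, 0.023), k4=(-0.045, 0.023, 0.023); state += dt/6·(k1+2k2+2k3+k4)
t=0.020: state=(0.960, 0.039, 0.000)
t=0.040: state=(0.959, 0.040, 0.001)
t=0.060: state=(0.958, 0.040, 0.001)
continuing one RK4 step at a time; state shown every 25 steps (Δt=0.5):
t=0.500: state=(0.935, 0.052, 0.013)
t=1.000: state=(0.903, 0.067, 0.030)
t=1.500: state=(0.862, 0.086, 0.052)
t=2.000: state=(0.814, 0.106, 0.079)
t=2.500: state=(0.759, 0.128, 0.113)
t=3.000: state=(0.699, 0.148, 0.153)
t=3.500: state=(0.636, 0.166, 0.198)
t=4.000: state=(0.573, 0.179, 0.248)
t=4.500: state=(0.514, 0.186, 0.301)
t=5.000: state=(0.459, 0.187, 0.354)
t=5.500: state=(0.411, 0.182, 0.407)
t=6.000: state=(0.370, 0.172, 0.458)
t=6.320: state=(0.346, 0.164, 0.489)
compare at T: S=0.346, I=0.164, R=0.489

largest component: R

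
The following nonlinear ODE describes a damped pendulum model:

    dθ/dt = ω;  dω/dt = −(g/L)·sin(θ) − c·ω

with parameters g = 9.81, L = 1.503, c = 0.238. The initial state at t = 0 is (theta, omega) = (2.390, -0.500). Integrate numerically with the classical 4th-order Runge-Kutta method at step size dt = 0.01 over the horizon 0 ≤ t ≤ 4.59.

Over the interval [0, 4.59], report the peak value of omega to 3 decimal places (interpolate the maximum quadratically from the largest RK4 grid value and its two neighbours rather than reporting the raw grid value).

t=0.000: state=(2.390, -0.500)
step 1 (dt=0.01): k1=(-0.500, -4.338), k2=(-0.522, -4.344), k3=(-0.522, -4.345), k4=(-0.543, -4.352); state += dt/6·(k1+2k2+2k3+k4)
t=0.010: state=(2.385, -0.543)
t=0.020: state=(2.379, -0.587)
t=0.030: state=(2.373, -0.631)
continuing one RK4 step at a time; state shown every 20 steps (Δt=0.2):
t=0.200: state=(2.200, -1.418)
t=0.400: state=(1.812, -2.491)
t=0.600: state=(1.198, -3.629)
t=0.800: state=(0.388, -4.352)
t=1.000: state=(-0.474, -4.086)
t=1.200: state=(-1.188, -2.956)
t=1.400: state=(-1.640, -1.566)
t=1.600: state=(-1.819, -0.241)
t=1.800: state=(-1.742, 1.011)
t=2.000: state=(-1.416, 2.233)
t=2.200: state=(-0.859, 3.279)
t=2.400: state=(-0.144, 3.732)
t=2.600: state=(0.572, 3.281)
t=2.800: state=(1.124, 2.168)
t=3.000: state=(1.426, 0.844)
t=3.200: state=(1.463, -0.463)
t=3.400: state=(1.246, -1.689)
t=3.600: state=(0.801, -2.700)
t=3.800: state=(0.201, -3.184)
t=4.000: state=(-0.420, -2.890)
t=4.200: state=(-0.912, -1.959)
t=4.400: state=(-1.185, -0.753)
t=4.590: state=(-1.216, 0.419)
largest grid value and its neighbours: omega(2.390)=3.73054, omega(2.400)=3.73225, omega(2.410)=3.73154
parabola through these three points peaks at t≈2.402 with omega≈3.73230

max omega = 3.732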